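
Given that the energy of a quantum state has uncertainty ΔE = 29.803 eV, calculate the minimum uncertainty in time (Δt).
11.043 as

Using the energy-time uncertainty principle:
ΔEΔt ≥ ℏ/2

The minimum uncertainty in time is:
Δt_min = ℏ/(2ΔE)
Δt_min = (1.055e-34 J·s) / (2 × 4.775e-18 J)
Δt_min = 1.104e-17 s = 11.043 as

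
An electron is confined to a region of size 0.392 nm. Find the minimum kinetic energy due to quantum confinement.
61.986 meV

Using the uncertainty principle:

1. Position uncertainty: Δx ≈ 3.920e-10 m
2. Minimum momentum uncertainty: Δp = ℏ/(2Δx) = 1.345e-25 kg·m/s
3. Minimum kinetic energy:
   KE = (Δp)²/(2m) = (1.345e-25)²/(2 × 9.109e-31 kg)
   KE = 9.931e-21 J = 61.986 meV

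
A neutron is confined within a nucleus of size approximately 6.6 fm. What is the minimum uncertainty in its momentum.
7.989 × 10^-21 kg·m/s

Using the Heisenberg uncertainty principle:
ΔxΔp ≥ ℏ/2

With Δx ≈ L = 6.600e-15 m (the confinement size):
Δp_min = ℏ/(2Δx)
Δp_min = (1.055e-34 J·s) / (2 × 6.600e-15 m)
Δp_min = 7.989e-21 kg·m/s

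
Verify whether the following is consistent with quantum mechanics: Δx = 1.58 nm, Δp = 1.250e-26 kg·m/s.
No, it violates the uncertainty principle (impossible measurement).

Calculate the product ΔxΔp:
ΔxΔp = (1.580e-09 m) × (1.250e-26 kg·m/s)
ΔxΔp = 1.975e-35 J·s

Compare to the minimum allowed value ℏ/2:
ℏ/2 = 5.273e-35 J·s

Since ΔxΔp = 1.975e-35 J·s < 5.273e-35 J·s = ℏ/2,
the measurement violates the uncertainty principle.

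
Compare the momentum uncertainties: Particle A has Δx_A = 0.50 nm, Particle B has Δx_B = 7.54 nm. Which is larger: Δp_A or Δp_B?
Particle A has the larger minimum momentum uncertainty, by a factor of 15.08.

For each particle, the minimum momentum uncertainty is Δp_min = ℏ/(2Δx):

Particle A: Δp_A = ℏ/(2×5.000e-10 m) = 1.055e-25 kg·m/s
Particle B: Δp_B = ℏ/(2×7.540e-09 m) = 6.993e-27 kg·m/s

Ratio: Δp_A/Δp_B = 15.08

Since Δp_min ∝ 1/Δx, the particle with smaller position uncertainty (A) has larger momentum uncertainty.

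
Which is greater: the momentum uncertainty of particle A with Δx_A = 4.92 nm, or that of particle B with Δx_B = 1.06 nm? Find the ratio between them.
Particle B has the larger minimum momentum uncertainty, by a factor of 4.64.

For each particle, the minimum momentum uncertainty is Δp_min = ℏ/(2Δx):

Particle A: Δp_A = ℏ/(2×4.920e-09 m) = 1.072e-26 kg·m/s
Particle B: Δp_B = ℏ/(2×1.060e-09 m) = 4.974e-26 kg·m/s

Ratio: Δp_B/Δp_A = 4.64

Since Δp_min ∝ 1/Δx, the particle with smaller position uncertainty (B) has larger momentum uncertainty.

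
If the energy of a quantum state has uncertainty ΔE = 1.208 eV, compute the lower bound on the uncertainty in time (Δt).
272.439 as

Using the energy-time uncertainty principle:
ΔEΔt ≥ ℏ/2

The minimum uncertainty in time is:
Δt_min = ℏ/(2ΔE)
Δt_min = (1.055e-34 J·s) / (2 × 1.935e-19 J)
Δt_min = 2.724e-16 s = 272.439 as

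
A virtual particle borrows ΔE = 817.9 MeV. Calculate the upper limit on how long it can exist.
4.024 × 10^-25 s

Using the energy-time uncertainty principle:
ΔEΔt ≥ ℏ/2

For a virtual particle borrowing energy ΔE, the maximum lifetime is:
Δt_max = ℏ/(2ΔE)

Converting energy:
ΔE = 817.9 MeV = 1.310e-10 J

Δt_max = (1.055e-34 J·s) / (2 × 1.310e-10 J)
Δt_max = 4.024e-25 s = 4.024 × 10^-25 s

Virtual particles with higher borrowed energy exist for shorter times.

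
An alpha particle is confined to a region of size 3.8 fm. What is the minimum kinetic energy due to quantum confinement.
90.430 keV

Using the uncertainty principle:

1. Position uncertainty: Δx ≈ 3.800e-15 m
2. Minimum momentum uncertainty: Δp = ℏ/(2Δx) = 1.388e-20 kg·m/s
3. Minimum kinetic energy:
   KE = (Δp)²/(2m) = (1.388e-20)²/(2 × 6.645e-27 kg)
   KE = 1.449e-14 J = 90.430 keV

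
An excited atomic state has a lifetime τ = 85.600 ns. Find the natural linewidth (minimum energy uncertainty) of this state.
3.845 neV

Using the energy-time uncertainty principle:
ΔEΔt ≥ ℏ/2

The lifetime τ represents the time uncertainty Δt.
The natural linewidth (minimum energy uncertainty) is:

ΔE = ℏ/(2τ)
ΔE = (1.055e-34 J·s) / (2 × 8.560e-08 s)
ΔE = 6.160e-28 J = 3.845 neV

This natural linewidth limits the precision of spectroscopic measurements.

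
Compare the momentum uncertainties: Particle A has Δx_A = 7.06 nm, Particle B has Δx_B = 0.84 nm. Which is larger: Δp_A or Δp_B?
Particle B has the larger minimum momentum uncertainty, by a factor of 8.40.

For each particle, the minimum momentum uncertainty is Δp_min = ℏ/(2Δx):

Particle A: Δp_A = ℏ/(2×7.060e-09 m) = 7.469e-27 kg·m/s
Particle B: Δp_B = ℏ/(2×8.400e-10 m) = 6.277e-26 kg·m/s

Ratio: Δp_B/Δp_A = 8.40

Since Δp_min ∝ 1/Δx, the particle with smaller position uncertainty (B) has larger momentum uncertainty.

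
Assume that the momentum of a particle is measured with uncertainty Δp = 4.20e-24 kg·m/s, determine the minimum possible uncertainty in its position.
12.554 pm

Using the Heisenberg uncertainty principle:
ΔxΔp ≥ ℏ/2

The minimum uncertainty in position is:
Δx_min = ℏ/(2Δp)
Δx_min = (1.055e-34 J·s) / (2 × 4.200e-24 kg·m/s)
Δx_min = 1.255e-11 m = 12.554 pm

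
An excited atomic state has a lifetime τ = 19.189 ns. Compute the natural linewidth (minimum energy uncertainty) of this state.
17.151 neV

Using the energy-time uncertainty principle:
ΔEΔt ≥ ℏ/2

The lifetime τ represents the time uncertainty Δt.
The natural linewidth (minimum energy uncertainty) is:

ΔE = ℏ/(2τ)
ΔE = (1.055e-34 J·s) / (2 × 1.919e-08 s)
ΔE = 2.748e-27 J = 17.151 neV

This natural linewidth limits the precision of spectroscopic measurements.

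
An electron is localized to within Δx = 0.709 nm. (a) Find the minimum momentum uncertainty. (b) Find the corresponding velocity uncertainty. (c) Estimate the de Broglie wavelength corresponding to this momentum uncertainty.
(a) Δp_min = 7.437 × 10^-26 kg·m/s
(b) Δv_min = 81.641 km/s
(c) λ_dB = 8.910 nm

Step-by-step:

(a) From the uncertainty principle:
Δp_min = ℏ/(2Δx) = (1.055e-34 J·s)/(2 × 7.090e-10 m) = 7.437e-26 kg·m/s

(b) The velocity uncertainty:
Δv = Δp/m = (7.437e-26 kg·m/s)/(9.109e-31 kg) = 8.164e+04 m/s = 81.641 km/s

(c) The de Broglie wavelength for this momentum:
λ = h/p = (6.626e-34 J·s)/(7.437e-26 kg·m/s) = 8.910e-09 m = 8.910 nm

Note: The de Broglie wavelength is comparable to the localization size, as expected from wave-particle duality.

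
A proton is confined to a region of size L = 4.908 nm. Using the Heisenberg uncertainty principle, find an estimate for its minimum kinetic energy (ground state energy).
215.350 neV

Using the uncertainty principle to estimate ground state energy:

1. The position uncertainty is approximately the confinement size:
   Δx ≈ L = 4.908e-09 m

2. From ΔxΔp ≥ ℏ/2, the minimum momentum uncertainty is:
   Δp ≈ ℏ/(2L) = 1.074e-26 kg·m/s

3. The kinetic energy is approximately:
   KE ≈ (Δp)²/(2m) = (1.074e-26)²/(2 × 1.673e-27 kg)
   KE ≈ 3.450e-26 J = 215.350 neV

This is an order-of-magnitude estimate of the ground state energy.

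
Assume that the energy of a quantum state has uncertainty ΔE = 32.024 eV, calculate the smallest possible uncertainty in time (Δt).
10.277 as

Using the energy-time uncertainty principle:
ΔEΔt ≥ ℏ/2

The minimum uncertainty in time is:
Δt_min = ℏ/(2ΔE)
Δt_min = (1.055e-34 J·s) / (2 × 5.131e-18 J)
Δt_min = 1.028e-17 s = 10.277 as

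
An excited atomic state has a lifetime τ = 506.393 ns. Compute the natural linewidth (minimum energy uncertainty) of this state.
649.902 peV

Using the energy-time uncertainty principle:
ΔEΔt ≥ ℏ/2

The lifetime τ represents the time uncertainty Δt.
The natural linewidth (minimum energy uncertainty) is:

ΔE = ℏ/(2τ)
ΔE = (1.055e-34 J·s) / (2 × 5.064e-07 s)
ΔE = 1.041e-28 J = 649.902 peV

This natural linewidth limits the precision of spectroscopic measurements.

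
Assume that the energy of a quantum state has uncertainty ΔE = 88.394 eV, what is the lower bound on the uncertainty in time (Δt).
3.723 as

Using the energy-time uncertainty principle:
ΔEΔt ≥ ℏ/2

The minimum uncertainty in time is:
Δt_min = ℏ/(2ΔE)
Δt_min = (1.055e-34 J·s) / (2 × 1.416e-17 J)
Δt_min = 3.723e-18 s = 3.723 as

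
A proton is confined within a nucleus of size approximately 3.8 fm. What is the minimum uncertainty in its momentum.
1.388 × 10^-20 kg·m/s

Using the Heisenberg uncertainty principle:
ΔxΔp ≥ ℏ/2

With Δx ≈ L = 3.800e-15 m (the confinement size):
Δp_min = ℏ/(2Δx)
Δp_min = (1.055e-34 J·s) / (2 × 3.800e-15 m)
Δp_min = 1.388e-20 kg·m/s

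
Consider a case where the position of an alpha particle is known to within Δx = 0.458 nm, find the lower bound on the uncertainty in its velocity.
17.326 m/s

Using the Heisenberg uncertainty principle and Δp = mΔv:
ΔxΔp ≥ ℏ/2
Δx(mΔv) ≥ ℏ/2

The minimum uncertainty in velocity is:
Δv_min = ℏ/(2mΔx)
Δv_min = (1.055e-34 J·s) / (2 × 6.645e-27 kg × 4.580e-10 m)
Δv_min = 1.733e+01 m/s = 17.326 m/s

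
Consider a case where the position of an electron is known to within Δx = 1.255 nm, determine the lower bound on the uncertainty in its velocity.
46.123 km/s

Using the Heisenberg uncertainty principle and Δp = mΔv:
ΔxΔp ≥ ℏ/2
Δx(mΔv) ≥ ℏ/2

The minimum uncertainty in velocity is:
Δv_min = ℏ/(2mΔx)
Δv_min = (1.055e-34 J·s) / (2 × 9.109e-31 kg × 1.255e-09 m)
Δv_min = 4.612e+04 m/s = 46.123 km/s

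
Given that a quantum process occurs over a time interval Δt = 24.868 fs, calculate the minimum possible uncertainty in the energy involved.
13.234 meV

Using the energy-time uncertainty principle:
ΔEΔt ≥ ℏ/2

The minimum uncertainty in energy is:
ΔE_min = ℏ/(2Δt)
ΔE_min = (1.055e-34 J·s) / (2 × 2.487e-14 s)
ΔE_min = 2.120e-21 J = 13.234 meV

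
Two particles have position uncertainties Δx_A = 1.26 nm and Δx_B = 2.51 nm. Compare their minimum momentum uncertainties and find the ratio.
Particle A has the larger minimum momentum uncertainty, by a factor of 1.99.

For each particle, the minimum momentum uncertainty is Δp_min = ℏ/(2Δx):

Particle A: Δp_A = ℏ/(2×1.260e-09 m) = 4.185e-26 kg·m/s
Particle B: Δp_B = ℏ/(2×2.510e-09 m) = 2.101e-26 kg·m/s

Ratio: Δp_A/Δp_B = 1.99

Since Δp_min ∝ 1/Δx, the particle with smaller position uncertainty (A) has larger momentum uncertainty.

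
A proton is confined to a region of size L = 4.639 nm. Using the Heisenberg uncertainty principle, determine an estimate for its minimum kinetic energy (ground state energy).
241.049 neV

Using the uncertainty principle to estimate ground state energy:

1. The position uncertainty is approximately the confinement size:
   Δx ≈ L = 4.639e-09 m

2. From ΔxΔp ≥ ℏ/2, the minimum momentum uncertainty is:
   Δp ≈ ℏ/(2L) = 1.137e-26 kg·m/s

3. The kinetic energy is approximately:
   KE ≈ (Δp)²/(2m) = (1.137e-26)²/(2 × 1.673e-27 kg)
   KE ≈ 3.862e-26 J = 241.049 neV

This is an order-of-magnitude estimate of the ground state energy.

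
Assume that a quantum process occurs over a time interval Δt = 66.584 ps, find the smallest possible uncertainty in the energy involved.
4.943 μeV

Using the energy-time uncertainty principle:
ΔEΔt ≥ ℏ/2

The minimum uncertainty in energy is:
ΔE_min = ℏ/(2Δt)
ΔE_min = (1.055e-34 J·s) / (2 × 6.658e-11 s)
ΔE_min = 7.919e-25 J = 4.943 μeV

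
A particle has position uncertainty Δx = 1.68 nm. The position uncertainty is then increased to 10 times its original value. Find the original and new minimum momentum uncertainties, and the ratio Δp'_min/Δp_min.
Original Δp_min = 3.139 × 10^-26 kg·m/s; new Δp'_min = 3.139 × 10^-27 kg·m/s; ratio Δp'_min/Δp_min = 1/10.

From the uncertainty principle ΔxΔp ≥ ℏ/2, the minimum momentum uncertainty is Δp_min = ℏ/(2Δx).

Original (Δx = 1.68 nm = 1.680e-09 m):
Δp_min = (1.055e-34 J·s)/(2 × 1.680e-09 m) = 3.139e-26 kg·m/s

When Δx → 10Δx:
Δp'_min = ℏ/(2 × 10Δx) = (1/10) × ℏ/(2Δx) = (1/10) × Δp_min
Δp'_min = 1/10 × 3.139e-26 kg·m/s = 3.139e-27 kg·m/s

Since Δp_min ∝ 1/Δx, when Δx is increased to 10 times its original value, Δp_min decreases to 1/10 of its original value.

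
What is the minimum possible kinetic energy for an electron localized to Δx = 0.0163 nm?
35.850 eV

Localizing a particle requires giving it sufficient momentum uncertainty:

1. From uncertainty principle: Δp ≥ ℏ/(2Δx)
   Δp_min = (1.055e-34 J·s) / (2 × 1.630e-11 m)
   Δp_min = 3.235e-24 kg·m/s

2. This momentum uncertainty corresponds to kinetic energy:
   KE ≈ (Δp)²/(2m) = (3.235e-24)²/(2 × 9.109e-31 kg)
   KE = 5.744e-18 J = 35.850 eV

Tighter localization requires more energy.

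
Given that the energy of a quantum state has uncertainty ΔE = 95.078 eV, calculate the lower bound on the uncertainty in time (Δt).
3.461 as

Using the energy-time uncertainty principle:
ΔEΔt ≥ ℏ/2

The minimum uncertainty in time is:
Δt_min = ℏ/(2ΔE)
Δt_min = (1.055e-34 J·s) / (2 × 1.523e-17 J)
Δt_min = 3.461e-18 s = 3.461 as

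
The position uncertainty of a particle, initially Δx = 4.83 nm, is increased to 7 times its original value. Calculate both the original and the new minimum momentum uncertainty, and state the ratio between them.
Original Δp_min = 1.092 × 10^-26 kg·m/s; new Δp'_min = 1.560 × 10^-27 kg·m/s; ratio Δp'_min/Δp_min = 1/7.

From the uncertainty principle ΔxΔp ≥ ℏ/2, the minimum momentum uncertainty is Δp_min = ℏ/(2Δx).

Original (Δx = 4.83 nm = 4.830e-09 m):
Δp_min = (1.055e-34 J·s)/(2 × 4.830e-09 m) = 1.092e-26 kg·m/s

When Δx → 7Δx:
Δp'_min = ℏ/(2 × 7Δx) = (1/7) × ℏ/(2Δx) = (1/7) × Δp_min
Δp'_min = 1/7 × 1.092e-26 kg·m/s = 1.560e-27 kg·m/s

Since Δp_min ∝ 1/Δx, when Δx is increased to 7 times its original value, Δp_min decreases to 1/7 of its original value.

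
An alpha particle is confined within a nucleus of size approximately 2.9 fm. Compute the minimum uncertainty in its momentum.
1.818 × 10^-20 kg·m/s

Using the Heisenberg uncertainty principle:
ΔxΔp ≥ ℏ/2

With Δx ≈ L = 2.900e-15 m (the confinement size):
Δp_min = ℏ/(2Δx)
Δp_min = (1.055e-34 J·s) / (2 × 2.900e-15 m)
Δp_min = 1.818e-20 kg·m/s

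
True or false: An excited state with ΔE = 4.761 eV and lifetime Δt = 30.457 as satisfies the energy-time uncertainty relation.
No, it violates the uncertainty relation.

Calculate the product ΔEΔt:
ΔE = 4.761 eV = 7.628e-19 J
ΔEΔt = (7.628e-19 J) × (3.046e-17 s)
ΔEΔt = 2.323e-35 J·s

Compare to the minimum allowed value ℏ/2:
ℏ/2 = 5.273e-35 J·s

Since ΔEΔt = 2.323e-35 J·s < 5.273e-35 J·s = ℏ/2,
this violates the uncertainty relation.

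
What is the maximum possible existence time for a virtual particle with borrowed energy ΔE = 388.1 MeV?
8.480 × 10^-25 s

Using the energy-time uncertainty principle:
ΔEΔt ≥ ℏ/2

For a virtual particle borrowing energy ΔE, the maximum lifetime is:
Δt_max = ℏ/(2ΔE)

Converting energy:
ΔE = 388.1 MeV = 6.218e-11 J

Δt_max = (1.055e-34 J·s) / (2 × 6.218e-11 J)
Δt_max = 8.480e-25 s = 8.480 × 10^-25 s

Virtual particles with higher borrowed energy exist for shorter times.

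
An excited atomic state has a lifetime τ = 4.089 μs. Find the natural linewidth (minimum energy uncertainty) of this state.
80.486 peV

Using the energy-time uncertainty principle:
ΔEΔt ≥ ℏ/2

The lifetime τ represents the time uncertainty Δt.
The natural linewidth (minimum energy uncertainty) is:

ΔE = ℏ/(2τ)
ΔE = (1.055e-34 J·s) / (2 × 4.089e-06 s)
ΔE = 1.290e-29 J = 80.486 peV

This natural linewidth limits the precision of spectroscopic measurements.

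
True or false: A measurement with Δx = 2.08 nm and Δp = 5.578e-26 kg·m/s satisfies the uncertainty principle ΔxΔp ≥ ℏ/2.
Yes, it satisfies the uncertainty principle.

Calculate the product ΔxΔp:
ΔxΔp = (2.080e-09 m) × (5.578e-26 kg·m/s)
ΔxΔp = 1.160e-34 J·s

Compare to the minimum allowed value ℏ/2:
ℏ/2 = 5.273e-35 J·s

Since ΔxΔp = 1.160e-34 J·s ≥ 5.273e-35 J·s = ℏ/2,
the measurement satisfies the uncertainty principle.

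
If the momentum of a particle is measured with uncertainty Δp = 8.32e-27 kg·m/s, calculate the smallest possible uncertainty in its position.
6.338 nm

Using the Heisenberg uncertainty principle:
ΔxΔp ≥ ℏ/2

The minimum uncertainty in position is:
Δx_min = ℏ/(2Δp)
Δx_min = (1.055e-34 J·s) / (2 × 8.320e-27 kg·m/s)
Δx_min = 6.338e-09 m = 6.338 nm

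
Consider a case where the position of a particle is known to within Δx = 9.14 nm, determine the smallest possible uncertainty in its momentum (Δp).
5.769 × 10^-27 kg·m/s

Using the Heisenberg uncertainty principle:
ΔxΔp ≥ ℏ/2

The minimum uncertainty in momentum is:
Δp_min = ℏ/(2Δx)
Δp_min = (1.055e-34 J·s) / (2 × 9.140e-09 m)
Δp_min = 5.769e-27 kg·m/s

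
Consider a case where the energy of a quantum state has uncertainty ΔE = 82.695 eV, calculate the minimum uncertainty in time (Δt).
3.980 as

Using the energy-time uncertainty principle:
ΔEΔt ≥ ℏ/2

The minimum uncertainty in time is:
Δt_min = ℏ/(2ΔE)
Δt_min = (1.055e-34 J·s) / (2 × 1.325e-17 J)
Δt_min = 3.980e-18 s = 3.980 as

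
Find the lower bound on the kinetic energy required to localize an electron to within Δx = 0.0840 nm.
1.350 eV

Localizing a particle requires giving it sufficient momentum uncertainty:

1. From uncertainty principle: Δp ≥ ℏ/(2Δx)
   Δp_min = (1.055e-34 J·s) / (2 × 8.400e-11 m)
   Δp_min = 6.277e-25 kg·m/s

2. This momentum uncertainty corresponds to kinetic energy:
   KE ≈ (Δp)²/(2m) = (6.277e-25)²/(2 × 9.109e-31 kg)
   KE = 2.163e-19 J = 1.350 eV

Tighter localization requires more energy.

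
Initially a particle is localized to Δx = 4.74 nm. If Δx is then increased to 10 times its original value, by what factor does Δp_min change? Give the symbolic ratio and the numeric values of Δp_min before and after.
Original Δp_min = 1.112 × 10^-26 kg·m/s; new Δp'_min = 1.112 × 10^-27 kg·m/s; ratio Δp'_min/Δp_min = 1/10.

From the uncertainty principle ΔxΔp ≥ ℏ/2, the minimum momentum uncertainty is Δp_min = ℏ/(2Δx).

Original (Δx = 4.74 nm = 4.740e-09 m):
Δp_min = (1.055e-34 J·s)/(2 × 4.740e-09 m) = 1.112e-26 kg·m/s

When Δx → 10Δx:
Δp'_min = ℏ/(2 × 10Δx) = (1/10) × ℏ/(2Δx) = (1/10) × Δp_min
Δp'_min = 1/10 × 1.112e-26 kg·m/s = 1.112e-27 kg·m/s

Since Δp_min ∝ 1/Δx, when Δx is increased to 10 times its original value, Δp_min decreases to 1/10 of its original value.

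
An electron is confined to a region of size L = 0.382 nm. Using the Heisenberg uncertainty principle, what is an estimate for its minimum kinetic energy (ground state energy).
65.273 meV

Using the uncertainty principle to estimate ground state energy:

1. The position uncertainty is approximately the confinement size:
   Δx ≈ L = 3.820e-10 m

2. From ΔxΔp ≥ ℏ/2, the minimum momentum uncertainty is:
   Δp ≈ ℏ/(2L) = 1.380e-25 kg·m/s

3. The kinetic energy is approximately:
   KE ≈ (Δp)²/(2m) = (1.380e-25)²/(2 × 9.109e-31 kg)
   KE ≈ 1.046e-20 J = 65.273 meV

This is an order-of-magnitude estimate of the ground state energy.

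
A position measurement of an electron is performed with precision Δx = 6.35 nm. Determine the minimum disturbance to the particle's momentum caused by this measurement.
8.304 × 10^-27 kg·m/s

The uncertainty principle implies that measuring position disturbs momentum:
ΔxΔp ≥ ℏ/2

When we measure position with precision Δx, we necessarily introduce a momentum uncertainty:
Δp ≥ ℏ/(2Δx)
Δp_min = (1.055e-34 J·s) / (2 × 6.350e-09 m)
Δp_min = 8.304e-27 kg·m/s

The more precisely we measure position, the greater the momentum disturbance.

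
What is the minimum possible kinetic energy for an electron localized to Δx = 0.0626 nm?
2.431 eV

Localizing a particle requires giving it sufficient momentum uncertainty:

1. From uncertainty principle: Δp ≥ ℏ/(2Δx)
   Δp_min = (1.055e-34 J·s) / (2 × 6.260e-11 m)
   Δp_min = 8.423e-25 kg·m/s

2. This momentum uncertainty corresponds to kinetic energy:
   KE ≈ (Δp)²/(2m) = (8.423e-25)²/(2 × 9.109e-31 kg)
   KE = 3.894e-19 J = 2.431 eV

Tighter localization requires more energy.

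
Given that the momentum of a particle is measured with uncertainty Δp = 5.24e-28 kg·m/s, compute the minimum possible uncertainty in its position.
100.627 nm

Using the Heisenberg uncertainty principle:
ΔxΔp ≥ ℏ/2

The minimum uncertainty in position is:
Δx_min = ℏ/(2Δp)
Δx_min = (1.055e-34 J·s) / (2 × 5.240e-28 kg·m/s)
Δx_min = 1.006e-07 m = 100.627 nm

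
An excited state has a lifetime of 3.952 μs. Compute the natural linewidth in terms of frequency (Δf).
20.136 kHz

Using the energy-time uncertainty principle and E = hf:
ΔEΔt ≥ ℏ/2
hΔf·Δt ≥ ℏ/2

The minimum frequency uncertainty is:
Δf = ℏ/(2hτ) = 1/(4πτ)
Δf = 1/(4π × 3.952e-06 s)
Δf = 2.014e+04 Hz = 20.136 kHz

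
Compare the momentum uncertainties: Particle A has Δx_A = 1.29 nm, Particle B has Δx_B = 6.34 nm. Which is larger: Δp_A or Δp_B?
Particle A has the larger minimum momentum uncertainty, by a factor of 4.91.

For each particle, the minimum momentum uncertainty is Δp_min = ℏ/(2Δx):

Particle A: Δp_A = ℏ/(2×1.290e-09 m) = 4.087e-26 kg·m/s
Particle B: Δp_B = ℏ/(2×6.340e-09 m) = 8.317e-27 kg·m/s

Ratio: Δp_A/Δp_B = 4.91

Since Δp_min ∝ 1/Δx, the particle with smaller position uncertainty (A) has larger momentum uncertainty.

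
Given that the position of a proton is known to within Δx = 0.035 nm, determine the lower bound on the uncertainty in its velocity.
900.700 m/s

Using the Heisenberg uncertainty principle and Δp = mΔv:
ΔxΔp ≥ ℏ/2
Δx(mΔv) ≥ ℏ/2

The minimum uncertainty in velocity is:
Δv_min = ℏ/(2mΔx)
Δv_min = (1.055e-34 J·s) / (2 × 1.673e-27 kg × 3.500e-11 m)
Δv_min = 9.007e+02 m/s = 900.700 m/s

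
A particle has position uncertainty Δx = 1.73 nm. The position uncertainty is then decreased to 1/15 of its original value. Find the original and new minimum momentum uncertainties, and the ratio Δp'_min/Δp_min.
Original Δp_min = 3.048 × 10^-26 kg·m/s; new Δp'_min = 4.572 × 10^-25 kg·m/s; ratio Δp'_min/Δp_min = 15.

From the uncertainty principle ΔxΔp ≥ ℏ/2, the minimum momentum uncertainty is Δp_min = ℏ/(2Δx).

Original (Δx = 1.73 nm = 1.730e-09 m):
Δp_min = (1.055e-34 J·s)/(2 × 1.730e-09 m) = 3.048e-26 kg·m/s

When Δx → (1/15)Δx:
Δp'_min = ℏ/(2 × (1/15)Δx) = 15 × ℏ/(2Δx) = 15 × Δp_min
Δp'_min = 15 × 3.048e-26 kg·m/s = 4.572e-25 kg·m/s

Since Δp_min ∝ 1/Δx, when Δx is decreased to 1/15 of its original value, Δp_min increases to 15 times its original value.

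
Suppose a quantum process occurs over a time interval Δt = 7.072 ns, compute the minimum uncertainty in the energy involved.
46.536 neV

Using the energy-time uncertainty principle:
ΔEΔt ≥ ℏ/2

The minimum uncertainty in energy is:
ΔE_min = ℏ/(2Δt)
ΔE_min = (1.055e-34 J·s) / (2 × 7.072e-09 s)
ΔE_min = 7.456e-27 J = 46.536 neV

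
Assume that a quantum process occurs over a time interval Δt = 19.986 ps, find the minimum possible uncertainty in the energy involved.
16.467 μeV

Using the energy-time uncertainty principle:
ΔEΔt ≥ ℏ/2

The minimum uncertainty in energy is:
ΔE_min = ℏ/(2Δt)
ΔE_min = (1.055e-34 J·s) / (2 × 1.999e-11 s)
ΔE_min = 2.638e-24 J = 16.467 μeV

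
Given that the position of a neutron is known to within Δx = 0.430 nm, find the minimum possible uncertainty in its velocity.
73.212 m/s

Using the Heisenberg uncertainty principle and Δp = mΔv:
ΔxΔp ≥ ℏ/2
Δx(mΔv) ≥ ℏ/2

The minimum uncertainty in velocity is:
Δv_min = ℏ/(2mΔx)
Δv_min = (1.055e-34 J·s) / (2 × 1.675e-27 kg × 4.300e-10 m)
Δv_min = 7.321e+01 m/s = 73.212 m/s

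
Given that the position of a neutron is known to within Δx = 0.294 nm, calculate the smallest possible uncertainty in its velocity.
107.079 m/s

Using the Heisenberg uncertainty principle and Δp = mΔv:
ΔxΔp ≥ ℏ/2
Δx(mΔv) ≥ ℏ/2

The minimum uncertainty in velocity is:
Δv_min = ℏ/(2mΔx)
Δv_min = (1.055e-34 J·s) / (2 × 1.675e-27 kg × 2.940e-10 m)
Δv_min = 1.071e+02 m/s = 107.079 m/s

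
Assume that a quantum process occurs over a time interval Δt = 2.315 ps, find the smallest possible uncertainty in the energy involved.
142.162 μeV

Using the energy-time uncertainty principle:
ΔEΔt ≥ ℏ/2

The minimum uncertainty in energy is:
ΔE_min = ℏ/(2Δt)
ΔE_min = (1.055e-34 J·s) / (2 × 2.315e-12 s)
ΔE_min = 2.278e-23 J = 142.162 μeV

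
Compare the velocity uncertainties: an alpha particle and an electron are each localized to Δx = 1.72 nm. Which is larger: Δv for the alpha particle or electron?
The electron has the larger minimum velocity uncertainty, by a ratio of 7294.3.

For both particles, Δp_min = ℏ/(2Δx) = 3.066e-26 kg·m/s (same for both).

The velocity uncertainty is Δv = Δp/m:
- alpha particle: Δv = 3.066e-26 / 6.645e-27 = 4.614e+00 m/s = 4.614 m/s
- electron: Δv = 3.066e-26 / 9.109e-31 = 3.365e+04 m/s = 33.653 km/s

Ratio: 3.365e+04 / 4.614e+00 = 7294.3

The lighter particle has larger velocity uncertainty because Δv ∝ 1/m.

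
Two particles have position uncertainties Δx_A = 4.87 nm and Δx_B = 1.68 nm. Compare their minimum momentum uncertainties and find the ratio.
Particle B has the larger minimum momentum uncertainty, by a factor of 2.90.

For each particle, the minimum momentum uncertainty is Δp_min = ℏ/(2Δx):

Particle A: Δp_A = ℏ/(2×4.870e-09 m) = 1.083e-26 kg·m/s
Particle B: Δp_B = ℏ/(2×1.680e-09 m) = 3.139e-26 kg·m/s

Ratio: Δp_B/Δp_A = 2.90

Since Δp_min ∝ 1/Δx, the particle with smaller position uncertainty (B) has larger momentum uncertainty.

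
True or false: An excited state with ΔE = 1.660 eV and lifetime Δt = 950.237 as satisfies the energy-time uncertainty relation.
Yes, it satisfies the uncertainty relation.

Calculate the product ΔEΔt:
ΔE = 1.660 eV = 2.660e-19 J
ΔEΔt = (2.660e-19 J) × (9.502e-16 s)
ΔEΔt = 2.527e-34 J·s

Compare to the minimum allowed value ℏ/2:
ℏ/2 = 5.273e-35 J·s

Since ΔEΔt = 2.527e-34 J·s ≥ 5.273e-35 J·s = ℏ/2,
this satisfies the uncertainty relation.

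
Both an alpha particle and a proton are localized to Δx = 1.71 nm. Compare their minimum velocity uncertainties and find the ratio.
The proton has the larger minimum velocity uncertainty, by a ratio of 4.0.

For both particles, Δp_min = ℏ/(2Δx) = 3.084e-26 kg·m/s (same for both).

The velocity uncertainty is Δv = Δp/m:
- alpha particle: Δv = 3.084e-26 / 6.645e-27 = 4.641e+00 m/s = 4.641 m/s
- proton: Δv = 3.084e-26 / 1.673e-27 = 1.844e+01 m/s = 18.435 m/s

Ratio: 1.844e+01 / 4.641e+00 = 4.0

The lighter particle has larger velocity uncertainty because Δv ∝ 1/m.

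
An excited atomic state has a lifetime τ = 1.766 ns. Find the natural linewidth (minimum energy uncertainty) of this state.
186.357 neV

Using the energy-time uncertainty principle:
ΔEΔt ≥ ℏ/2

The lifetime τ represents the time uncertainty Δt.
The natural linewidth (minimum energy uncertainty) is:

ΔE = ℏ/(2τ)
ΔE = (1.055e-34 J·s) / (2 × 1.766e-09 s)
ΔE = 2.986e-26 J = 186.357 neV

This natural linewidth limits the precision of spectroscopic measurements.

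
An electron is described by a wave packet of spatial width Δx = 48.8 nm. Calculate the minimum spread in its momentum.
1.081 × 10^-27 kg·m/s

For a wave packet, the spatial width Δx and momentum spread Δp are related by the uncertainty principle:
ΔxΔp ≥ ℏ/2

The minimum momentum spread is:
Δp_min = ℏ/(2Δx)
Δp_min = (1.055e-34 J·s) / (2 × 4.880e-08 m)
Δp_min = 1.081e-27 kg·m/s

A wave packet cannot have both a well-defined position and well-defined momentum.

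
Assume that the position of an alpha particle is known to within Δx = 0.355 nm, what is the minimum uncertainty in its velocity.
22.353 m/s

Using the Heisenberg uncertainty principle and Δp = mΔv:
ΔxΔp ≥ ℏ/2
Δx(mΔv) ≥ ℏ/2

The minimum uncertainty in velocity is:
Δv_min = ℏ/(2mΔx)
Δv_min = (1.055e-34 J·s) / (2 × 6.645e-27 kg × 3.550e-10 m)
Δv_min = 2.235e+01 m/s = 22.353 m/s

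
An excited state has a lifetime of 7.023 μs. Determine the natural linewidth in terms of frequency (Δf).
11.331 kHz

Using the energy-time uncertainty principle and E = hf:
ΔEΔt ≥ ℏ/2
hΔf·Δt ≥ ℏ/2

The minimum frequency uncertainty is:
Δf = ℏ/(2hτ) = 1/(4πτ)
Δf = 1/(4π × 7.023e-06 s)
Δf = 1.133e+04 Hz = 11.331 kHz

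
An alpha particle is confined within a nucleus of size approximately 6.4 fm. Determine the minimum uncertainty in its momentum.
8.239 × 10^-21 kg·m/s

Using the Heisenberg uncertainty principle:
ΔxΔp ≥ ℏ/2

With Δx ≈ L = 6.400e-15 m (the confinement size):
Δp_min = ℏ/(2Δx)
Δp_min = (1.055e-34 J·s) / (2 × 6.400e-15 m)
Δp_min = 8.239e-21 kg·m/s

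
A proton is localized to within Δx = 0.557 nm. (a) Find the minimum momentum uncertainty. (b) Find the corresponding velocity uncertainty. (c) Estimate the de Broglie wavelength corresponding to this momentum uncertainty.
(a) Δp_min = 9.467 × 10^-26 kg·m/s
(b) Δv_min = 56.597 m/s
(c) λ_dB = 6.999 nm

Step-by-step:

(a) From the uncertainty principle:
Δp_min = ℏ/(2Δx) = (1.055e-34 J·s)/(2 × 5.570e-10 m) = 9.467e-26 kg·m/s

(b) The velocity uncertainty:
Δv = Δp/m = (9.467e-26 kg·m/s)/(1.673e-27 kg) = 5.660e+01 m/s = 56.597 m/s

(c) The de Broglie wavelength for this momentum:
λ = h/p = (6.626e-34 J·s)/(9.467e-26 kg·m/s) = 6.999e-09 m = 6.999 nm

Note: The de Broglie wavelength is comparable to the localization size, as expected from wave-particle duality.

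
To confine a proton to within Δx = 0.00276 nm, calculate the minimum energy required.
680.983 meV

Localizing a particle requires giving it sufficient momentum uncertainty:

1. From uncertainty principle: Δp ≥ ℏ/(2Δx)
   Δp_min = (1.055e-34 J·s) / (2 × 2.760e-12 m)
   Δp_min = 1.910e-23 kg·m/s

2. This momentum uncertainty corresponds to kinetic energy:
   KE ≈ (Δp)²/(2m) = (1.910e-23)²/(2 × 1.673e-27 kg)
   KE = 1.091e-19 J = 680.983 meV

Tighter localization requires more energy.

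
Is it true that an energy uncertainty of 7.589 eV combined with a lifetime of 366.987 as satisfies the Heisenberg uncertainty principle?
Yes, it satisfies the uncertainty relation.

Calculate the product ΔEΔt:
ΔE = 7.589 eV = 1.216e-18 J
ΔEΔt = (1.216e-18 J) × (3.670e-16 s)
ΔEΔt = 4.462e-34 J·s

Compare to the minimum allowed value ℏ/2:
ℏ/2 = 5.273e-35 J·s

Since ΔEΔt = 4.462e-34 J·s ≥ 5.273e-35 J·s = ℏ/2,
this satisfies the uncertainty relation.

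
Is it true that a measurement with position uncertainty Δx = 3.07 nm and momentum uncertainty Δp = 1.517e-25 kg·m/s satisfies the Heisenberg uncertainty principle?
Yes, it satisfies the uncertainty principle.

Calculate the product ΔxΔp:
ΔxΔp = (3.070e-09 m) × (1.517e-25 kg·m/s)
ΔxΔp = 4.657e-34 J·s

Compare to the minimum allowed value ℏ/2:
ℏ/2 = 5.273e-35 J·s

Since ΔxΔp = 4.657e-34 J·s ≥ 5.273e-35 J·s = ℏ/2,
the measurement satisfies the uncertainty principle.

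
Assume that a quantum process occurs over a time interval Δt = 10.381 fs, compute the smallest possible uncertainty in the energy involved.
31.703 meV

Using the energy-time uncertainty principle:
ΔEΔt ≥ ℏ/2

The minimum uncertainty in energy is:
ΔE_min = ℏ/(2Δt)
ΔE_min = (1.055e-34 J·s) / (2 × 1.038e-14 s)
ΔE_min = 5.079e-21 J = 31.703 meV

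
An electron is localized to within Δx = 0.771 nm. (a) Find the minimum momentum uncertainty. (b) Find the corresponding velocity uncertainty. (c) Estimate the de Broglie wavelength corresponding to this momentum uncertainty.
(a) Δp_min = 6.839 × 10^-26 kg·m/s
(b) Δv_min = 75.076 km/s
(c) λ_dB = 9.689 nm

Step-by-step:

(a) From the uncertainty principle:
Δp_min = ℏ/(2Δx) = (1.055e-34 J·s)/(2 × 7.710e-10 m) = 6.839e-26 kg·m/s

(b) The velocity uncertainty:
Δv = Δp/m = (6.839e-26 kg·m/s)/(9.109e-31 kg) = 7.508e+04 m/s = 75.076 km/s

(c) The de Broglie wavelength for this momentum:
λ = h/p = (6.626e-34 J·s)/(6.839e-26 kg·m/s) = 9.689e-09 m = 9.689 nm

Note: The de Broglie wavelength is comparable to the localization size, as expected from wave-particle duality.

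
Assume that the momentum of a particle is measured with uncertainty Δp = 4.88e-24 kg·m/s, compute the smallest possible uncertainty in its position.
10.805 pm

Using the Heisenberg uncertainty principle:
ΔxΔp ≥ ℏ/2

The minimum uncertainty in position is:
Δx_min = ℏ/(2Δp)
Δx_min = (1.055e-34 J·s) / (2 × 4.880e-24 kg·m/s)
Δx_min = 1.081e-11 m = 10.805 pm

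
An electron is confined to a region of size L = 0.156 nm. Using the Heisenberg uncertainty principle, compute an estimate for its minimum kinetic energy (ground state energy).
391.394 meV

Using the uncertainty principle to estimate ground state energy:

1. The position uncertainty is approximately the confinement size:
   Δx ≈ L = 1.560e-10 m

2. From ΔxΔp ≥ ℏ/2, the minimum momentum uncertainty is:
   Δp ≈ ℏ/(2L) = 3.380e-25 kg·m/s

3. The kinetic energy is approximately:
   KE ≈ (Δp)²/(2m) = (3.380e-25)²/(2 × 9.109e-31 kg)
   KE ≈ 6.271e-20 J = 391.394 meV

This is an order-of-magnitude estimate of the ground state energy.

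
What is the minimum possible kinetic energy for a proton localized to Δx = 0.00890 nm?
65.490 meV

Localizing a particle requires giving it sufficient momentum uncertainty:

1. From uncertainty principle: Δp ≥ ℏ/(2Δx)
   Δp_min = (1.055e-34 J·s) / (2 × 8.900e-12 m)
   Δp_min = 5.925e-24 kg·m/s

2. This momentum uncertainty corresponds to kinetic energy:
   KE ≈ (Δp)²/(2m) = (5.925e-24)²/(2 × 1.673e-27 kg)
   KE = 1.049e-20 J = 65.490 meV

Tighter localization requires more energy.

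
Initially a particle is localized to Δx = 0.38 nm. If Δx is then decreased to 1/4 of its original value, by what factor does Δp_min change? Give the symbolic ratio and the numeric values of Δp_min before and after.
Original Δp_min = 1.388 × 10^-25 kg·m/s; new Δp'_min = 5.550 × 10^-25 kg·m/s; ratio Δp'_min/Δp_min = 4.

From the uncertainty principle ΔxΔp ≥ ℏ/2, the minimum momentum uncertainty is Δp_min = ℏ/(2Δx).

Original (Δx = 0.38 nm = 3.800e-10 m):
Δp_min = (1.055e-34 J·s)/(2 × 3.800e-10 m) = 1.388e-25 kg·m/s

When Δx → (1/4)Δx:
Δp'_min = ℏ/(2 × (1/4)Δx) = 4 × ℏ/(2Δx) = 4 × Δp_min
Δp'_min = 4 × 1.388e-25 kg·m/s = 5.550e-25 kg·m/s

Since Δp_min ∝ 1/Δx, when Δx is decreased to 1/4 of its original value, Δp_min increases to 4 times its original value.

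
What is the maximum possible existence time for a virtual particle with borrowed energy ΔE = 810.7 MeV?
4.060 × 10^-25 s

Using the energy-time uncertainty principle:
ΔEΔt ≥ ℏ/2

For a virtual particle borrowing energy ΔE, the maximum lifetime is:
Δt_max = ℏ/(2ΔE)

Converting energy:
ΔE = 810.7 MeV = 1.299e-10 J

Δt_max = (1.055e-34 J·s) / (2 × 1.299e-10 J)
Δt_max = 4.060e-25 s = 4.060 × 10^-25 s

Virtual particles with higher borrowed energy exist for shorter times.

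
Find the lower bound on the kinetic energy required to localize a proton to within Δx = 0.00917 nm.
61.690 meV

Localizing a particle requires giving it sufficient momentum uncertainty:

1. From uncertainty principle: Δp ≥ ℏ/(2Δx)
   Δp_min = (1.055e-34 J·s) / (2 × 9.170e-12 m)
   Δp_min = 5.750e-24 kg·m/s

2. This momentum uncertainty corresponds to kinetic energy:
   KE ≈ (Δp)²/(2m) = (5.750e-24)²/(2 × 1.673e-27 kg)
   KE = 9.884e-21 J = 61.690 meV

Tighter localization requires more energy.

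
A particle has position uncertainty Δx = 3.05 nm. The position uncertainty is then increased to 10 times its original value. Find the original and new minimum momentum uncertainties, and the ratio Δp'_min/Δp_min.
Original Δp_min = 1.729 × 10^-26 kg·m/s; new Δp'_min = 1.729 × 10^-27 kg·m/s; ratio Δp'_min/Δp_min = 1/10.

From the uncertainty principle ΔxΔp ≥ ℏ/2, the minimum momentum uncertainty is Δp_min = ℏ/(2Δx).

Original (Δx = 3.05 nm = 3.050e-09 m):
Δp_min = (1.055e-34 J·s)/(2 × 3.050e-09 m) = 1.729e-26 kg·m/s

When Δx → 10Δx:
Δp'_min = ℏ/(2 × 10Δx) = (1/10) × ℏ/(2Δx) = (1/10) × Δp_min
Δp'_min = 1/10 × 1.729e-26 kg·m/s = 1.729e-27 kg·m/s

Since Δp_min ∝ 1/Δx, when Δx is increased to 10 times its original value, Δp_min decreases to 1/10 of its original value.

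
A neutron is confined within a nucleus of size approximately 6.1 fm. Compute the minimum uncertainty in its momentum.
8.644 × 10^-21 kg·m/s

Using the Heisenberg uncertainty principle:
ΔxΔp ≥ ℏ/2

With Δx ≈ L = 6.100e-15 m (the confinement size):
Δp_min = ℏ/(2Δx)
Δp_min = (1.055e-34 J·s) / (2 × 6.100e-15 m)
Δp_min = 8.644e-21 kg·m/s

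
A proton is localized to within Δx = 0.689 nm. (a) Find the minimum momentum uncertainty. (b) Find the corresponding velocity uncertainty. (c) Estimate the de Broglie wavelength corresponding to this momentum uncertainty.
(a) Δp_min = 7.653 × 10^-26 kg·m/s
(b) Δv_min = 45.754 m/s
(c) λ_dB = 8.658 nm

Step-by-step:

(a) From the uncertainty principle:
Δp_min = ℏ/(2Δx) = (1.055e-34 J·s)/(2 × 6.890e-10 m) = 7.653e-26 kg·m/s

(b) The velocity uncertainty:
Δv = Δp/m = (7.653e-26 kg·m/s)/(1.673e-27 kg) = 4.575e+01 m/s = 45.754 m/s

(c) The de Broglie wavelength for this momentum:
λ = h/p = (6.626e-34 J·s)/(7.653e-26 kg·m/s) = 8.658e-09 m = 8.658 nm

Note: The de Broglie wavelength is comparable to the localization size, as expected from wave-particle duality.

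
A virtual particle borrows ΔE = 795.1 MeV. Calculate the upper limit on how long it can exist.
4.139 × 10^-25 s

Using the energy-time uncertainty principle:
ΔEΔt ≥ ℏ/2

For a virtual particle borrowing energy ΔE, the maximum lifetime is:
Δt_max = ℏ/(2ΔE)

Converting energy:
ΔE = 795.1 MeV = 1.274e-10 J

Δt_max = (1.055e-34 J·s) / (2 × 1.274e-10 J)
Δt_max = 4.139e-25 s = 4.139 × 10^-25 s

Virtual particles with higher borrowed energy exist for shorter times.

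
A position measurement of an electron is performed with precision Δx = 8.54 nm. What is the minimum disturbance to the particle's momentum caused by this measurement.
6.174 × 10^-27 kg·m/s

The uncertainty principle implies that measuring position disturbs momentum:
ΔxΔp ≥ ℏ/2

When we measure position with precision Δx, we necessarily introduce a momentum uncertainty:
Δp ≥ ℏ/(2Δx)
Δp_min = (1.055e-34 J·s) / (2 × 8.540e-09 m)
Δp_min = 6.174e-27 kg·m/s

The more precisely we measure position, the greater the momentum disturbance.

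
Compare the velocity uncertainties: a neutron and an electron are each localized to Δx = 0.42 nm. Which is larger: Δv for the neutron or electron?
The electron has the larger minimum velocity uncertainty, by a ratio of 1838.7.

For both particles, Δp_min = ℏ/(2Δx) = 1.255e-25 kg·m/s (same for both).

The velocity uncertainty is Δv = Δp/m:
- neutron: Δv = 1.255e-25 / 1.675e-27 = 7.496e+01 m/s = 74.955 m/s
- electron: Δv = 1.255e-25 / 9.109e-31 = 1.378e+05 m/s = 137.819 km/s

Ratio: 1.378e+05 / 7.496e+01 = 1838.7

The lighter particle has larger velocity uncertainty because Δv ∝ 1/m.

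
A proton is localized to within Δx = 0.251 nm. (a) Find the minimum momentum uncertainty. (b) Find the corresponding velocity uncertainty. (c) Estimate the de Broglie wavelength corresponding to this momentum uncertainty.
(a) Δp_min = 2.101 × 10^-25 kg·m/s
(b) Δv_min = 125.596 m/s
(c) λ_dB = 3.154 nm

Step-by-step:

(a) From the uncertainty principle:
Δp_min = ℏ/(2Δx) = (1.055e-34 J·s)/(2 × 2.510e-10 m) = 2.101e-25 kg·m/s

(b) The velocity uncertainty:
Δv = Δp/m = (2.101e-25 kg·m/s)/(1.673e-27 kg) = 1.256e+02 m/s = 125.596 m/s

(c) The de Broglie wavelength for this momentum:
λ = h/p = (6.626e-34 J·s)/(2.101e-25 kg·m/s) = 3.154e-09 m = 3.154 nm

Note: The de Broglie wavelength is comparable to the localization size, as expected from wave-particle duality.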